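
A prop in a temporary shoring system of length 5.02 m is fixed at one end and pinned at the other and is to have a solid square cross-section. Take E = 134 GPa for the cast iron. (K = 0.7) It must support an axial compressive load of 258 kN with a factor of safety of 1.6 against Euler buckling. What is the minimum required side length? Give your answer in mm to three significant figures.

Required P_cr = n·P = 1.6 × 258 = 412.8 kN
L_e = K·L = 0.7 × 5.02 = 3.514 m
Required I = P_cr·L_e²/(π²E) = 4.128×10^5 × 3.514² / (π² × 1.34×10^11) = 3.854×10^-6 m⁴
I_req = 3.854×10^6 mm⁴
Solid square: I = a⁴/12  ⇒  a = (12I)^(1/4) = (12×3.854×10^6)^(1/4) = 82.5 mm

a ≈ 82.5 mm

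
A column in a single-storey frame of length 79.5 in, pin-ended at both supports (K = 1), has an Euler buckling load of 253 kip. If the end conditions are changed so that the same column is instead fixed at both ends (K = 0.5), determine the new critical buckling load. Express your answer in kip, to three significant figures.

P_cr ∝ 1/K², so P_cr,new = P_cr,old × (K_old/K_new)² = 253 × (1/0.5)²
= 253 × 4.000 = 1010 kip

P_cr ≈ 1010 kip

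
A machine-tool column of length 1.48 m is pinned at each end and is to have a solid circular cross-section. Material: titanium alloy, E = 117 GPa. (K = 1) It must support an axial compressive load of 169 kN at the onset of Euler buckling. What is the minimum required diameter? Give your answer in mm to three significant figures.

d ≈ 50.6 mm

L_e = K·L = 1 × 1.48 = 1.480 m
Required I = P_cr·L_e²/(π²E) = 1.690×10^5 × 1.480² / (π² × 1.17×10^11) = 3.206×10^-7 m⁴
I_req = 3.206×10^5 mm⁴
Solid circle: I = πd⁴/64  ⇒  d = (64I/π)^(1/4) = (64×3.206×10^5/π)^(1/4) = 50.6 mm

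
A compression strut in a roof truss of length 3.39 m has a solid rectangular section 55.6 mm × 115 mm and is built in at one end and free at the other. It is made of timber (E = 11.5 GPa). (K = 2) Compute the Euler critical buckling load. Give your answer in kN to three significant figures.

P_cr ≈ 4.07 kN

Buckling occurs about the weak axis: I_min = h·b³/12 with b = 55.6 mm (the shorter side).
I_min = 115×55.6³/12 = 1.647×10^6 mm⁴
I = 1.647×10^6 mm⁴ = 1.647×10^-6 m⁴
Effective length L_e = K·L = 2 × 3.39 = 6.780 m
P_cr = π²EI / L_e² = π² × 11.5×10⁹ × 1.647×10^-6 / 6.780² = 4.067×10^3 N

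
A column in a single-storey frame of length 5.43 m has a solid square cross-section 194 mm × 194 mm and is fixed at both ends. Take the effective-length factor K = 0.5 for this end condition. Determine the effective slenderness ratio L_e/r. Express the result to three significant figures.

For a square r = a/√12 = 194/√12 = 56.00 mm
L_e = K·L = 0.5 × 5.43 m = 2.715 m = 2715.0 mm
λ = L_e / r_min = 2715.0 / 56.00 = 48.5

λ ≈ 48.5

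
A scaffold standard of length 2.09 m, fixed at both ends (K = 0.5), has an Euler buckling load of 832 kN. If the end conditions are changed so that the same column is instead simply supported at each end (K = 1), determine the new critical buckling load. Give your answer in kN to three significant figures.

P_cr ≈ 208 kN

P_cr ∝ 1/K², so P_cr,new = P_cr,old × (K_old/K_new)² = 832 × (0.5/1)²
= 832 × 0.2500 = 208 kN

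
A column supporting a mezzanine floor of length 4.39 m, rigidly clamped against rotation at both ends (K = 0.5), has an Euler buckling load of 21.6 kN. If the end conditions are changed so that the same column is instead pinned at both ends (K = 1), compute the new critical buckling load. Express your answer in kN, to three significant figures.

P_cr ≈ 5.40 kN

P_cr ∝ 1/K², so P_cr,new = P_cr,old × (K_old/K_new)² = 21.6 × (0.5/1)²
= 21.6 × 0.2500 = 5.40 kN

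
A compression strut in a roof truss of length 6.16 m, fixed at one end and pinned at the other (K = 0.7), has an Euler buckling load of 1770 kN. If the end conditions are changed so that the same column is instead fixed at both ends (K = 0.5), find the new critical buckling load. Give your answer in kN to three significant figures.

P_cr ≈ 3470 kN

P_cr ∝ 1/K², so P_cr,new = P_cr,old × (K_old/K_new)² = 1770 × (0.7/0.5)²
= 1770 × 1.960 = 3470 kN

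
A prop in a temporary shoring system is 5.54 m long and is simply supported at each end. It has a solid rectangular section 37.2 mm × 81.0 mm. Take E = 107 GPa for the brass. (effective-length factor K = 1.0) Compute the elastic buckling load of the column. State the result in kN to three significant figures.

Buckling occurs about the weak axis: I_min = h·b³/12 with b = 37.2 mm (the shorter side).
I_min = 81.0×37.2³/12 = 3.475×10^5 mm⁴
I = 3.475×10^5 mm⁴ = 3.475×10^-7 m⁴
Effective length L_e = K·L = 1 × 5.54 = 5.540 m
P_cr = π²EI / L_e² = π² × 107×10⁹ × 3.475×10^-7 / 5.540² = 1.196×10^4 N

P_cr ≈ 12.0 kN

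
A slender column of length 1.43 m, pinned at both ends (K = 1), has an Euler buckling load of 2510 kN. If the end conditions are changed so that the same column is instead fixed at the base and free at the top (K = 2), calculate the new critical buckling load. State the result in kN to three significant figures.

P_cr ∝ 1/K², so P_cr,new = P_cr,old × (K_old/K_new)² = 2510 × (1/2)²
= 2510 × 0.2500 = 628 kN

P_cr ≈ 628 kN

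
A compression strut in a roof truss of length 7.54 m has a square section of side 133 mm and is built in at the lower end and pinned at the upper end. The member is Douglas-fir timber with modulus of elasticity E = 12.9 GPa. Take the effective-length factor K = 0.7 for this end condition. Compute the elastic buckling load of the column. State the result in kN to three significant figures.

I = a⁴/12 = 133⁴/12 = 2.608×10^7 mm⁴
I = 2.608×10^7 mm⁴ = 2.608×10^-5 m⁴
Effective length L_e = K·L = 0.7 × 7.54 = 5.278 m
P_cr = π²EI / L_e² = π² × 12.9×10⁹ × 2.608×10^-5 / 5.278² = 1.192×10^5 N

P_cr ≈ 119 kN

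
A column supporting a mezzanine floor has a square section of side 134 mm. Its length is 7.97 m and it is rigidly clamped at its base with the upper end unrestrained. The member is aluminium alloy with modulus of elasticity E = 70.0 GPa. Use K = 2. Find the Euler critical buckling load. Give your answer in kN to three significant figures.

I = a⁴/12 = 134⁴/12 = 2.687×10^7 mm⁴
I = 2.687×10^7 mm⁴ = 2.687×10^-5 m⁴
Effective length L_e = K·L = 2 × 7.97 = 15.94 m
P_cr = π²EI / L_e² = π² × 70.0×10⁹ × 2.687×10^-5 / 15.94² = 7.306×10^4 N

P_cr ≈ 73.1 kN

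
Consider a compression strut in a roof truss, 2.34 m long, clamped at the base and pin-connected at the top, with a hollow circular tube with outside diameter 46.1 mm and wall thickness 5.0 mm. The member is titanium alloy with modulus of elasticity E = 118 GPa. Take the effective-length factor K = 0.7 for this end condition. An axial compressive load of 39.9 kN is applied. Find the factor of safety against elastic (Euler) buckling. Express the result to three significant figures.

Inner diameter d_i = 46.1 − 2×5.0 = 36.10 mm
I = π(d_o⁴ − d_i⁴)/64 = π(46.1⁴ − 36.10⁴)/64 = 1.383×10^5 mm⁴
I = 1.383×10^5 mm⁴ = 1.383×10^-7 m⁴
Effective length L_e = K·L = 0.7 × 2.34 = 1.638 m
P_cr = π²EI / L_e² = π² × 118×10⁹ × 1.383×10^-7 / 1.638² = 6.005×10^4 N
Factor of safety n = P_cr / P = 60.047 / 39.9 = 1.50

n ≈ 1.50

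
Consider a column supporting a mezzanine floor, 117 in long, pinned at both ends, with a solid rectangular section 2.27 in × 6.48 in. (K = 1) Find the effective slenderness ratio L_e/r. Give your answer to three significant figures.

λ ≈ 179

For a rectangle r_min = b/√12 = 2.27/√12 = 0.6553 in
L_e = K·L = 1 × 117 = 117.0 in
λ = L_e / r_min = 117.00 / 0.6553 = 179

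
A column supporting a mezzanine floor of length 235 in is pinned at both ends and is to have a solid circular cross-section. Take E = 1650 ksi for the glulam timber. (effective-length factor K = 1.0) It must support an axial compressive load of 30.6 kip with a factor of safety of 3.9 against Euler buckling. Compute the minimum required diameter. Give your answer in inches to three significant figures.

d ≈ 9.53 in

Required P_cr = n·P = 3.9 × 30.6 = 119.3 kip
L_e = K·L = 1 × 235 = 235.0 in
Required I = P_cr·L_e²/(π²E) = 1.193×10^5 × 235.0² / (π² × 1.65×10^6) = 404.7 in⁴
Solid circle: I = πd⁴/64  ⇒  d = (64I/π)^(1/4) = (64×404.7/π)^(1/4) = 9.53 in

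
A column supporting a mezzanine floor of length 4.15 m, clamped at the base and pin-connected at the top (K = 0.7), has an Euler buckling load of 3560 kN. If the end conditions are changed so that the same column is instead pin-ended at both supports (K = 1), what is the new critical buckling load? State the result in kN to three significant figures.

P_cr ∝ 1/K², so P_cr,new = P_cr,old × (K_old/K_new)² = 3560 × (0.7/1)²
= 3560 × 0.4900 = 1740 kN

P_cr ≈ 1740 kN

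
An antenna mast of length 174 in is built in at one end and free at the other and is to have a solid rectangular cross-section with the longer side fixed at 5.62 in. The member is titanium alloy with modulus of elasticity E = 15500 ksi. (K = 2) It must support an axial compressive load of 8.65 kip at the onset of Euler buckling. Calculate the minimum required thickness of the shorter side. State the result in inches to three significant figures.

b ≈ 2.45 in

L_e = K·L = 2 × 174 = 348.0 in
Required I = P_cr·L_e²/(π²E) = 8.650×10^3 × 348.0² / (π² × 1.55×10^7) = 6.848 in⁴
Rectangle, weak axis: I_min = h·b³/12 with h = 5.62 in fixed  ⇒  b = (12I/h)^(1/3) = 2.45 in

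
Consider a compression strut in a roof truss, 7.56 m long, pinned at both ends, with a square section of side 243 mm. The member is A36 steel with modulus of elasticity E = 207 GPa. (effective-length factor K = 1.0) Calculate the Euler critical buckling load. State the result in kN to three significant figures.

I = a⁴/12 = 243⁴/12 = 2.906×10^8 mm⁴
I = 2.906×10^8 mm⁴ = 2.906×10^-4 m⁴
Effective length L_e = K·L = 1 × 7.56 = 7.560 m
P_cr = π²EI / L_e² = π² × 207×10⁹ × 2.906×10^-4 / 7.560² = 1.039×10^7 N

P_cr ≈ 10400 kN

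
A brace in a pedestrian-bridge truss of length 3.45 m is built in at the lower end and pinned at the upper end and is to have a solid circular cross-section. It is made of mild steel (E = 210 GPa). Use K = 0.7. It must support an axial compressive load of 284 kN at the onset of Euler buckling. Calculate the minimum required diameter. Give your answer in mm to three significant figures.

L_e = K·L = 0.7 × 3.45 = 2.415 m
Required I = P_cr·L_e²/(π²E) = 2.840×10^5 × 2.415² / (π² × 2.10×10^11) = 7.992×10^-7 m⁴
I_req = 7.992×10^5 mm⁴
Solid circle: I = πd⁴/64  ⇒  d = (64I/π)^(1/4) = (64×7.992×10^5/π)^(1/4) = 63.5 mm

d ≈ 63.5 mm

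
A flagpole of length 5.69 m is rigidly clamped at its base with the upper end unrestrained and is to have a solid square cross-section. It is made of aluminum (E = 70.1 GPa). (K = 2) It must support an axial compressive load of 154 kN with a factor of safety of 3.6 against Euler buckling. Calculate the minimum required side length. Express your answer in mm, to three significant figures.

a ≈ 188 mm

Required P_cr = n·P = 3.6 × 154 = 554.4 kN
L_e = K·L = 2 × 5.69 = 11.38 m
Required I = P_cr·L_e²/(π²E) = 5.544×10^5 × 11.38² / (π² × 7.01×10^10) = 1.038×10^-4 m⁴
I_req = 1.038×10^8 mm⁴
Solid square: I = a⁴/12  ⇒  a = (12I)^(1/4) = (12×1.038×10^8)^(1/4) = 188 mm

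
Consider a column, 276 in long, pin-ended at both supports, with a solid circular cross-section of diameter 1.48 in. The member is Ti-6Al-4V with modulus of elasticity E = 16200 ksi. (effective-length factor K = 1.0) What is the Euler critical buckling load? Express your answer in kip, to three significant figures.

I = πd⁴/64 = π×1.48⁴/64 = 0.2355 in⁴
Effective length L_e = K·L = 1 × 276 = 276.0 in
P_cr = π²EI / L_e² = π² × 16200×10³ × 0.2355 / 276.0² = 494.3 lb

P_cr ≈ 0.494 kip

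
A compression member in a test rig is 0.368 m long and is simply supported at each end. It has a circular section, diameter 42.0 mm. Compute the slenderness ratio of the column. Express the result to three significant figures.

λ ≈ 35.0

I = πd⁴/64 = π×42.0⁴/64 = 1.527×10^5 mm⁴
A = 1.385×10^3 mm²;  r_min = √(I/A) = √(1.527×10^5/1.385×10^3) = 10.50 mm
L_e = K·L = 1 × 0.368 m = 0.3680 m = 368.00 mm
λ = L_e / r_min = 368.00 / 10.50 = 35.0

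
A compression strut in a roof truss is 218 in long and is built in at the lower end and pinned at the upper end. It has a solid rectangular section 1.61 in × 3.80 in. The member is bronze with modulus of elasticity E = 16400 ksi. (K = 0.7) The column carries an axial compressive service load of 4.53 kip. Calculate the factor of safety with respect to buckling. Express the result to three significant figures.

Buckling occurs about the weak axis: I_min = h·b³/12 with b = 1.61 in (the shorter side).
I_min = 3.80×1.61³/12 = 1.322 in⁴
Effective length L_e = K·L = 0.7 × 218 = 152.6 in
P_cr = π²EI / L_e² = π² × 16400×10³ × 1.322 / 152.6² = 9.186×10^3 lb
Factor of safety n = P_cr / P = 9.1857 / 4.53 = 2.03

n ≈ 2.03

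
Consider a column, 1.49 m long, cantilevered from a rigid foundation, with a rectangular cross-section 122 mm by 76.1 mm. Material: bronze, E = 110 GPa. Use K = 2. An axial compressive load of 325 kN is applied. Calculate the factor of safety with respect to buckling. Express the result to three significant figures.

n ≈ 1.69

Buckling occurs about the weak axis: I_min = h·b³/12 with b = 76.1 mm (the shorter side).
I_min = 122×76.1³/12 = 4.481×10^6 mm⁴
I = 4.481×10^6 mm⁴ = 4.481×10^-6 m⁴
Effective length L_e = K·L = 2 × 1.49 = 2.980 m
P_cr = π²EI / L_e² = π² × 110×10⁹ × 4.481×10^-6 / 2.980² = 5.478×10^5 N
Factor of safety n = P_cr / P = 547.76 / 325 = 1.69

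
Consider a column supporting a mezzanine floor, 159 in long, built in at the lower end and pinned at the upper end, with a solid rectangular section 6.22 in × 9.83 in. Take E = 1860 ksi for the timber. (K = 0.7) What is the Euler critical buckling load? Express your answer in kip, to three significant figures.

P_cr ≈ 292 kip

Buckling occurs about the weak axis: I_min = h·b³/12 with b = 6.22 in (the shorter side).
I_min = 9.83×6.22³/12 = 197.1 in⁴
Effective length L_e = K·L = 0.7 × 159 = 111.3 in
P_cr = π²EI / L_e² = π² × 1860×10³ × 197.1 / 111.3² = 2.921×10^5 lb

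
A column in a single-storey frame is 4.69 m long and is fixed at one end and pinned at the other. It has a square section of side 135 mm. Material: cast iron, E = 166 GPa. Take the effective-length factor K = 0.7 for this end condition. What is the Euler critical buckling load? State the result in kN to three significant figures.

I = a⁴/12 = 135⁴/12 = 2.768×10^7 mm⁴
I = 2.768×10^7 mm⁴ = 2.768×10^-5 m⁴
Effective length L_e = K·L = 0.7 × 4.69 = 3.283 m
P_cr = π²EI / L_e² = π² × 166×10⁹ × 2.768×10^-5 / 3.283² = 4.207×10^6 N

P_cr ≈ 4210 kN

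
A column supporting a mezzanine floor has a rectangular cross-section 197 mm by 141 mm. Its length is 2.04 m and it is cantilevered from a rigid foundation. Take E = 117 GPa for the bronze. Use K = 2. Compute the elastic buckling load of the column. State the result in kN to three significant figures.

Buckling occurs about the weak axis: I_min = h·b³/12 with b = 141 mm (the shorter side).
I_min = 197×141³/12 = 4.602×10^7 mm⁴
I = 4.602×10^7 mm⁴ = 4.602×10^-5 m⁴
Effective length L_e = K·L = 2 × 2.04 = 4.080 m
P_cr = π²EI / L_e² = π² × 117×10⁹ × 4.602×10^-5 / 4.080² = 3.192×10^6 N

P_cr ≈ 3190 kN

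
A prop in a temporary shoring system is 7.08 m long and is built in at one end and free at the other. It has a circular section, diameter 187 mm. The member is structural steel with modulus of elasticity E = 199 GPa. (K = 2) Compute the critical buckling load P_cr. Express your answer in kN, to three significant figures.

I = πd⁴/64 = π×187⁴/64 = 6.003×10^7 mm⁴
I = 6.003×10^7 mm⁴ = 6.003×10^-5 m⁴
Effective length L_e = K·L = 2 × 7.08 = 14.16 m
P_cr = π²EI / L_e² = π² × 199×10⁹ × 6.003×10^-5 / 14.16² = 5.880×10^5 N

P_cr ≈ 588 kN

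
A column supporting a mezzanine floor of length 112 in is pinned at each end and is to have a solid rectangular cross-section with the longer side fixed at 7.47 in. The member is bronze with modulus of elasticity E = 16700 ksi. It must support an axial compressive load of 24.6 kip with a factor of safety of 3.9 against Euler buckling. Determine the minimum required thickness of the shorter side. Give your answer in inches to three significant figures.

Required P_cr = n·P = 3.9 × 24.6 = 95.94 kip
L_e = K·L = 1 × 112 = 112.0 in
Required I = P_cr·L_e²/(π²E) = 9.594×10^4 × 112.0² / (π² × 1.67×10^7) = 7.302 in⁴
Rectangle, weak axis: I_min = h·b³/12 with h = 7.47 in fixed  ⇒  b = (12I/h)^(1/3) = 2.27 in

b ≈ 2.27 in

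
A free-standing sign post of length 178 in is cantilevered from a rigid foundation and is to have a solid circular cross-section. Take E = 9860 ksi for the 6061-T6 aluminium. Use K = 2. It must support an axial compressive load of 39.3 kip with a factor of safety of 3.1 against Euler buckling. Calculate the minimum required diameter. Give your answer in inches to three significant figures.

d ≈ 7.54 in

Required P_cr = n·P = 3.1 × 39.3 = 121.8 kip
L_e = K·L = 2 × 178 = 356.0 in
Required I = P_cr·L_e²/(π²E) = 1.218×10^5 × 356.0² / (π² × 9.86×10^6) = 158.7 in⁴
Solid circle: I = πd⁴/64  ⇒  d = (64I/π)^(1/4) = (64×158.7/π)^(1/4) = 7.54 in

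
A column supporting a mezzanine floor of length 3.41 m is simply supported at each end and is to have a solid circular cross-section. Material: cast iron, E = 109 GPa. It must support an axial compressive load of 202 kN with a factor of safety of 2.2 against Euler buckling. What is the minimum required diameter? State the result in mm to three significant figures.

d ≈ 99.5 mm

Required P_cr = n·P = 2.2 × 202 = 444.4 kN
L_e = K·L = 1 × 3.41 = 3.410 m
Required I = P_cr·L_e²/(π²E) = 4.444×10^5 × 3.410² / (π² × 1.09×10^11) = 4.803×10^-6 m⁴
I_req = 4.803×10^6 mm⁴
Solid circle: I = πd⁴/64  ⇒  d = (64I/π)^(1/4) = (64×4.803×10^6/π)^(1/4) = 99.5 mm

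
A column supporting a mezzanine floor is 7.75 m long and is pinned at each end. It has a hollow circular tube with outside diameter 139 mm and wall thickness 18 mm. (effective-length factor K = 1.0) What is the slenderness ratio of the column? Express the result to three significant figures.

Inner diameter d_i = 139 − 2×18 = 103.0 mm
I = π(d_o⁴ − d_i⁴)/64 = π(139⁴ − 103.0⁴)/64 = 1.280×10^7 mm⁴
A = 6.842×10^3 mm²;  r_min = √(I/A) = √(1.280×10^7/6.842×10^3) = 43.25 mm
L_e = K·L = 1 × 7.75 m = 7.750 m = 7750.0 mm
λ = L_e / r_min = 7750.0 / 43.25 = 179

λ ≈ 179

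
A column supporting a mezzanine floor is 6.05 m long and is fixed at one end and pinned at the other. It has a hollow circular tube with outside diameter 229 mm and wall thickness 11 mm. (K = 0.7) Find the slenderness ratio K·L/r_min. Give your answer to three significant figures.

λ ≈ 54.9

Inner diameter d_i = 229 − 2×11 = 207.0 mm
I = π(d_o⁴ − d_i⁴)/64 = π(229⁴ − 207.0⁴)/64 = 4.487×10^7 mm⁴
A = 7.534×10^3 mm²;  r_min = √(I/A) = √(4.487×10^7/7.534×10^3) = 77.17 mm
L_e = K·L = 0.7 × 6.05 m = 4.235 m = 4235.0 mm
λ = L_e / r_min = 4235.0 / 77.17 = 54.9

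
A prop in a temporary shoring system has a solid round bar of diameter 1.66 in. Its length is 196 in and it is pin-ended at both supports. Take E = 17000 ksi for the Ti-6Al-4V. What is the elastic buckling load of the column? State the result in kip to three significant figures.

P_cr ≈ 1.63 kip

I = πd⁴/64 = π×1.66⁴/64 = 0.3727 in⁴
Effective length L_e = K·L = 1 × 196 = 196.0 in
P_cr = π²EI / L_e² = π² × 17000×10³ × 0.3727 / 196.0² = 1.628×10^3 lb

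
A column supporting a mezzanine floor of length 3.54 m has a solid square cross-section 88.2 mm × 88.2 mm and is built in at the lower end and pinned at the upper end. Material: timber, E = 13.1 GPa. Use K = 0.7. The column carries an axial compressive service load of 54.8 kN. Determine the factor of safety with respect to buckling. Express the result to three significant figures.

I = a⁴/12 = 88.2⁴/12 = 5.043×10^6 mm⁴
I = 5.043×10^6 mm⁴ = 5.043×10^-6 m⁴
Effective length L_e = K·L = 0.7 × 3.54 = 2.478 m
P_cr = π²EI / L_e² = π² × 13.1×10⁹ × 5.043×10^-6 / 2.478² = 1.062×10^5 N
Factor of safety n = P_cr / P = 106.18 / 54.8 = 1.94

n ≈ 1.94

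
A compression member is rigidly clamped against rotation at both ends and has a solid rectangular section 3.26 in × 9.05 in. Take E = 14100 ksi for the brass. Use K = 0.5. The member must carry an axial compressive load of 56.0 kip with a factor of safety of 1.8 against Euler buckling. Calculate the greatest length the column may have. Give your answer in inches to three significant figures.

L_max ≈ 380 in

Buckling occurs about the weak axis: I_min = h·b³/12 with b = 3.26 in (the shorter side).
I_min = 9.05×3.26³/12 = 26.13 in⁴
Required critical load P_cr = n·P = 1.8 × 56.0 = 100.8 kip = 1.008×10^5 lb
From P_cr = π²EI/(K·L)²:  L = (1/K)·√(π²EI/P_cr) = (1/0.5)·√(π²×1.41×10^7×26.13/1.008×10^5)
L = 380 in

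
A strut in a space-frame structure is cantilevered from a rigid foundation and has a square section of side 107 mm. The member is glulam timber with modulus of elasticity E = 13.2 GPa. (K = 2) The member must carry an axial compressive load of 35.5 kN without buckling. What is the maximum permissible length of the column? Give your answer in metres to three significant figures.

L_max ≈ 3.17 m

I = a⁴/12 = 107⁴/12 = 1.092×10^7 mm⁴
I = 1.092×10^-5 m⁴
At the buckling limit P_cr = P = 3.550×10^4 N
From P_cr = π²EI/(K·L)²:  L = (1/K)·√(π²EI/P_cr) = (1/2)·√(π²×1.32×10^10×1.092×10^-5/3.550×10^4)
L = 3.17 m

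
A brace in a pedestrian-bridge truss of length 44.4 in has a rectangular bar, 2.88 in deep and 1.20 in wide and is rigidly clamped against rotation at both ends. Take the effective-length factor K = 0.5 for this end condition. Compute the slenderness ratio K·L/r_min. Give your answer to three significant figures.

λ ≈ 64.1

For a rectangle r_min = b/√12 = 1.20/√12 = 0.3464 in
L_e = K·L = 0.5 × 44.4 = 22.20 in
λ = L_e / r_min = 22.200 / 0.3464 = 64.1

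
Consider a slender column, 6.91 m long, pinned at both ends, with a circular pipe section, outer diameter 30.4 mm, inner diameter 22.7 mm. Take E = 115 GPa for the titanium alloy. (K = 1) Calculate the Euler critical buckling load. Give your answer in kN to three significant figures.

d_o = 30.4 mm, d_i = 22.7 mm
I = π(d_o⁴ − d_i⁴)/64 = π(30.4⁴ − 22.70⁴)/64 = 2.889×10^4 mm⁴
I = 2.889×10^4 mm⁴ = 2.889×10^-8 m⁴
Effective length L_e = K·L = 1 × 6.91 = 6.910 m
P_cr = π²EI / L_e² = π² × 115×10⁹ × 2.889×10^-8 / 6.910² = 686.7 N

P_cr ≈ 0.687 kN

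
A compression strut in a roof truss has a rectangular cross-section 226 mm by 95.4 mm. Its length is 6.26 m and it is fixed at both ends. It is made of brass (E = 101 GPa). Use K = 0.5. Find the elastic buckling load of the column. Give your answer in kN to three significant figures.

Buckling occurs about the weak axis: I_min = h·b³/12 with b = 95.4 mm (the shorter side).
I_min = 226×95.4³/12 = 1.635×10^7 mm⁴
I = 1.635×10^7 mm⁴ = 1.635×10^-5 m⁴
Effective length L_e = K·L = 0.5 × 6.26 = 3.130 m
P_cr = π²EI / L_e² = π² × 101×10⁹ × 1.635×10^-5 / 3.130² = 1.664×10^6 N

P_cr ≈ 1660 kN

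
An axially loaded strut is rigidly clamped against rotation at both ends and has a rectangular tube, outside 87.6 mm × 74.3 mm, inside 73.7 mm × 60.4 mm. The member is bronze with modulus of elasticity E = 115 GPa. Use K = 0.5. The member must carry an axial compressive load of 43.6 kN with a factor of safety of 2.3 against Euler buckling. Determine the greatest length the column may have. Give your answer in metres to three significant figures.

Weak-axis I_min = (h_o·b_o³ − h_i·b_i³)/12 with b_o = 74.3, b_i = 60.40 mm (shorter outer/inner sides).
I_min = (87.6×74.3³ − 73.70×60.40³)/12 = 1.641×10^6 mm⁴
I = 1.641×10^-6 m⁴
Required critical load P_cr = n·P = 2.3 × 43.6 = 100.3 kN = 1.003×10^5 N
From P_cr = π²EI/(K·L)²:  L = (1/K)·√(π²EI/P_cr) = (1/0.5)·√(π²×1.15×10^11×1.641×10^-6/1.003×10^5)
L = 8.62 m

L_max ≈ 8.62 m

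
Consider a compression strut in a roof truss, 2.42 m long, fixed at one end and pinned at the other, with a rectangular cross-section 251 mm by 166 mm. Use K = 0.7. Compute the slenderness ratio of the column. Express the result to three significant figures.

For a rectangle r_min = b/√12 = 166/√12 = 47.92 mm
L_e = K·L = 0.7 × 2.42 m = 1.694 m = 1694.0 mm
λ = L_e / r_min = 1694.0 / 47.92 = 35.4

λ ≈ 35.4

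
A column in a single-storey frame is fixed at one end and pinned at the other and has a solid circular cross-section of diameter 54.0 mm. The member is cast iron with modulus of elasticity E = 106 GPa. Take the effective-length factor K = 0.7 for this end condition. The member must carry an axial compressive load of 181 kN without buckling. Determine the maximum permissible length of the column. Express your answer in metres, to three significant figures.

I = πd⁴/64 = π×54.0⁴/64 = 4.174×10^5 mm⁴
I = 4.174×10^-7 m⁴
At the buckling limit P_cr = P = 1.810×10^5 N
From P_cr = π²EI/(K·L)²:  L = (1/K)·√(π²EI/P_cr) = (1/0.7)·√(π²×1.06×10^11×4.174×10^-7/1.810×10^5)
L = 2.22 m

L_max ≈ 2.22 m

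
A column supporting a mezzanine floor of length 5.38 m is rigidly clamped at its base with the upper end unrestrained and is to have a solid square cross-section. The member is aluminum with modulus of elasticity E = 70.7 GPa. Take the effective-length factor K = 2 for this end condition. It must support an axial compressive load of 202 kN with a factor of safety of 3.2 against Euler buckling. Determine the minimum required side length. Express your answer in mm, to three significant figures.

a ≈ 189 mm

Required P_cr = n·P = 3.2 × 202 = 646.4 kN
L_e = K·L = 2 × 5.38 = 10.76 m
Required I = P_cr·L_e²/(π²E) = 6.464×10^5 × 10.76² / (π² × 7.07×10^10) = 1.073×10^-4 m⁴
I_req = 1.073×10^8 mm⁴
Solid square: I = a⁴/12  ⇒  a = (12I)^(1/4) = (12×1.073×10^8)^(1/4) = 189 mm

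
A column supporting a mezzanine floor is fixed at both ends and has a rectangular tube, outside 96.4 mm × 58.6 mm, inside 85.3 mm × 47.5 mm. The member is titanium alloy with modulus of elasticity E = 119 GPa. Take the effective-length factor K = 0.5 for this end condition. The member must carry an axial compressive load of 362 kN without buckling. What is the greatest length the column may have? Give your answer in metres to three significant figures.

L_max ≈ 3.33 m

Weak-axis I_min = (h_o·b_o³ − h_i·b_i³)/12 with b_o = 58.6, b_i = 47.50 mm (shorter outer/inner sides).
I_min = (96.4×58.6³ − 85.30×47.50³)/12 = 8.547×10^5 mm⁴
I = 8.547×10^-7 m⁴
At the buckling limit P_cr = P = 3.620×10^5 N
From P_cr = π²EI/(K·L)²:  L = (1/K)·√(π²EI/P_cr) = (1/0.5)·√(π²×1.19×10^11×8.547×10^-7/3.620×10^5)
L = 3.33 m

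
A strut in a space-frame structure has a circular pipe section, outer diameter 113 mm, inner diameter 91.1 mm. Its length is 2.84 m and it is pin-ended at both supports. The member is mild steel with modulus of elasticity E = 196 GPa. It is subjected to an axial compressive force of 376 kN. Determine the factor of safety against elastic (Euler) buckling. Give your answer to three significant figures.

n ≈ 2.95

d_o = 113 mm, d_i = 91.1 mm
I = π(d_o⁴ − d_i⁴)/64 = π(113⁴ − 91.10⁴)/64 = 4.623×10^6 mm⁴
I = 4.623×10^6 mm⁴ = 4.623×10^-6 m⁴
Effective length L_e = K·L = 1 × 2.84 = 2.840 m
P_cr = π²EI / L_e² = π² × 196×10⁹ × 4.623×10^-6 / 2.840² = 1.109×10^6 N
Factor of safety n = P_cr / P = 1108.7 / 376 = 2.95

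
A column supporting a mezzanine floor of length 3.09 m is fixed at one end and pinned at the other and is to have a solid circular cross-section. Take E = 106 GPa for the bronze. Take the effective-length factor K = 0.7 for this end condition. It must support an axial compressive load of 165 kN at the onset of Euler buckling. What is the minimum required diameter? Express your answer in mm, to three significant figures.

L_e = K·L = 0.7 × 3.09 = 2.163 m
Required I = P_cr·L_e²/(π²E) = 1.650×10^5 × 2.163² / (π² × 1.06×10^11) = 7.379×10^-7 m⁴
I_req = 7.379×10^5 mm⁴
Solid circle: I = πd⁴/64  ⇒  d = (64I/π)^(1/4) = (64×7.379×10^5/π)^(1/4) = 62.3 mm

d ≈ 62.3 mm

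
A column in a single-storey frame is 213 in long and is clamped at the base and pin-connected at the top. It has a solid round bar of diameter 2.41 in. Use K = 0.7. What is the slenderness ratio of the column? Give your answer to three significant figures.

λ ≈ 247

I = πd⁴/64 = π×2.41⁴/64 = 1.656 in⁴
A = 4.562 in²;  r_min = √(I/A) = √(1.656/4.562) = 0.6025 in
L_e = K·L = 0.7 × 213 = 149.1 in
λ = L_e / r_min = 149.10 / 0.6025 = 247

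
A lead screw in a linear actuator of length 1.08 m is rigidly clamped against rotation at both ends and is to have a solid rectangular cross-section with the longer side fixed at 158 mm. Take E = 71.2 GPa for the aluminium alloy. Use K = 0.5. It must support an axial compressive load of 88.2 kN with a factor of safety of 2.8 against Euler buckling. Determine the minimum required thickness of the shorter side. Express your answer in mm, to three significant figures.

b ≈ 19.8 mm

Required P_cr = n·P = 2.8 × 88.2 = 247.0 kN
L_e = K·L = 0.5 × 1.08 = 0.5400 m
Required I = P_cr·L_e²/(π²E) = 2.470×10^5 × 0.5400² / (π² × 7.12×10^10) = 1.025×10^-7 m⁴
I_req = 1.025×10^5 mm⁴
Rectangle, weak axis: I_min = h·b³/12 with h = 158 mm fixed  ⇒  b = (12I/h)^(1/3) = 19.8 mm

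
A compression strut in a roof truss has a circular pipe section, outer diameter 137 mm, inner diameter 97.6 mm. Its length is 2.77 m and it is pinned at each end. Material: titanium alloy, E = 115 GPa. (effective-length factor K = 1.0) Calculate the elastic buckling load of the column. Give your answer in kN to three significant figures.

P_cr ≈ 1900 kN

d_o = 137 mm, d_i = 97.6 mm
I = π(d_o⁴ − d_i⁴)/64 = π(137⁴ − 97.60⁴)/64 = 1.284×10^7 mm⁴
I = 1.284×10^7 mm⁴ = 1.284×10^-5 m⁴
Effective length L_e = K·L = 1 × 2.77 = 2.770 m
P_cr = π²EI / L_e² = π² × 115×10⁹ × 1.284×10^-5 / 2.770² = 1.899×10^6 N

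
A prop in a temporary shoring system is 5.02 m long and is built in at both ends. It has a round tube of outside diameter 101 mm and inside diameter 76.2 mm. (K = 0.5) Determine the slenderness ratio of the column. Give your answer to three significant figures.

d_o = 101 mm, d_i = 76.2 mm
I = π(d_o⁴ − d_i⁴)/64 = π(101⁴ − 76.20⁴)/64 = 3.453×10^6 mm⁴
A = 3.451×10^3 mm²;  r_min = √(I/A) = √(3.453×10^6/3.451×10^3) = 31.63 mm
L_e = K·L = 0.5 × 5.02 m = 2.510 m = 2510.0 mm
λ = L_e / r_min = 2510.0 / 31.63 = 79.4

λ ≈ 79.4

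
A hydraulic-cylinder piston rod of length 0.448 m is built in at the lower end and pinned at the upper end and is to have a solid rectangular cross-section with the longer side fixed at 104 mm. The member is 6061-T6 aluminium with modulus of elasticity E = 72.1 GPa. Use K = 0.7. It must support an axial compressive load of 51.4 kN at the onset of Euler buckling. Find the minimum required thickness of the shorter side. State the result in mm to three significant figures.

L_e = K·L = 0.7 × 0.448 = 0.3136 m
Required I = P_cr·L_e²/(π²E) = 5.140×10^4 × 0.3136² / (π² × 7.21×10^10) = 7.104×10^-9 m⁴
I_req = 7.104×10^3 mm⁴
Rectangle, weak axis: I_min = h·b³/12 with h = 104 mm fixed  ⇒  b = (12I/h)^(1/3) = 9.36 mm

b ≈ 9.36 mm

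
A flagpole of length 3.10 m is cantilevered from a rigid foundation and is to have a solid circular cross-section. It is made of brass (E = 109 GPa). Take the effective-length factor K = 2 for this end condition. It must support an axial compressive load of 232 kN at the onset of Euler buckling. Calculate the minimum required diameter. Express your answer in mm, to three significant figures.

d ≈ 114 mm

L_e = K·L = 2 × 3.10 = 6.200 m
Required I = P_cr·L_e²/(π²E) = 2.320×10^5 × 6.200² / (π² × 1.09×10^11) = 8.290×10^-6 m⁴
I_req = 8.290×10^6 mm⁴
Solid circle: I = πd⁴/64  ⇒  d = (64I/π)^(1/4) = (64×8.290×10^6/π)^(1/4) = 114 mm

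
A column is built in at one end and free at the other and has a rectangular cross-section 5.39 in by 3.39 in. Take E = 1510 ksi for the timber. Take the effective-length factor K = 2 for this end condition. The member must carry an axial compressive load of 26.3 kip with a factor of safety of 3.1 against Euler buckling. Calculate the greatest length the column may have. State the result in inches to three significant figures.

L_max ≈ 28.3 in

Buckling occurs about the weak axis: I_min = h·b³/12 with b = 3.39 in (the shorter side).
I_min = 5.39×3.39³/12 = 17.50 in⁴
Required critical load P_cr = n·P = 3.1 × 26.3 = 81.53 kip = 8.153×10^4 lb
From P_cr = π²EI/(K·L)²:  L = (1/K)·√(π²EI/P_cr) = (1/2)·√(π²×1.51×10^6×17.50/8.153×10^4)
L = 28.3 in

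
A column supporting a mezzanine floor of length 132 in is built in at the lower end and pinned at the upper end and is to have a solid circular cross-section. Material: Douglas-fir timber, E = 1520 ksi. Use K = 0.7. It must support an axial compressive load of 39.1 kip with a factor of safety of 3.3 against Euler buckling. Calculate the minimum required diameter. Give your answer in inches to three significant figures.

d ≈ 6.22 in

Required P_cr = n·P = 3.3 × 39.1 = 129.0 kip
L_e = K·L = 0.7 × 132 = 92.40 in
Required I = P_cr·L_e²/(π²E) = 1.290×10^5 × 92.40² / (π² × 1.52×10^6) = 73.43 in⁴
Solid circle: I = πd⁴/64  ⇒  d = (64I/π)^(1/4) = (64×73.43/π)^(1/4) = 6.22 in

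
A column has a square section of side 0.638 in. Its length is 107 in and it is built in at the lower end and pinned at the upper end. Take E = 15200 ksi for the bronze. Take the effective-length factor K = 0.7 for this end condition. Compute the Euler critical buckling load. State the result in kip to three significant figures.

P_cr ≈ 0.369 kip

I = a⁴/12 = 0.638⁴/12 = 1.381×10^-2 in⁴
Effective length L_e = K·L = 0.7 × 107 = 74.90 in
P_cr = π²EI / L_e² = π² × 15200×10³ × 1.381×10^-2 / 74.90² = 369.2 lb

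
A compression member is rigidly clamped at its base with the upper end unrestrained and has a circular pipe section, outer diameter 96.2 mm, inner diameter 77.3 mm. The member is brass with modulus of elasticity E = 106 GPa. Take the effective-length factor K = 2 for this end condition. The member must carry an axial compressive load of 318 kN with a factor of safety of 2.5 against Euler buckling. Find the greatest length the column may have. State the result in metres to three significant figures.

d_o = 96.2 mm, d_i = 77.3 mm
I = π(d_o⁴ − d_i⁴)/64 = π(96.2⁴ − 77.30⁴)/64 = 2.451×10^6 mm⁴
I = 2.451×10^-6 m⁴
Required critical load P_cr = n·P = 2.5 × 318 = 795.0 kN = 7.950×10^5 N
From P_cr = π²EI/(K·L)²:  L = (1/K)·√(π²EI/P_cr) = (1/2)·√(π²×1.06×10^11×2.451×10^-6/7.950×10^5)
L = 0.898 m

L_max ≈ 0.898 m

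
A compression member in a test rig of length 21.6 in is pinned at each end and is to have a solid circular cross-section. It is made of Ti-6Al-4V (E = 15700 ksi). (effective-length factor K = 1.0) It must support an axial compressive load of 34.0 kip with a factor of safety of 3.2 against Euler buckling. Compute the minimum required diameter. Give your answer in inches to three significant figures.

Required P_cr = n·P = 3.2 × 34.0 = 108.8 kip
L_e = K·L = 1 × 21.6 = 21.60 in
Required I = P_cr·L_e²/(π²E) = 1.088×10^5 × 21.60² / (π² × 1.57×10^7) = 0.3276 in⁴
Solid circle: I = πd⁴/64  ⇒  d = (64I/π)^(1/4) = (64×0.3276/π)^(1/4) = 1.61 in

d ≈ 1.61 in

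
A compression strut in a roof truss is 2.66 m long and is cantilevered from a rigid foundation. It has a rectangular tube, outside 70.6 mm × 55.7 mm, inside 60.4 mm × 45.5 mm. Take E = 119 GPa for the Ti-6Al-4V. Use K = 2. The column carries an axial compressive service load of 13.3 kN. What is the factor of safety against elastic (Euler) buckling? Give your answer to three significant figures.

n ≈ 1.69

Weak-axis I_min = (h_o·b_o³ − h_i·b_i³)/12 with b_o = 55.7, b_i = 45.50 mm (shorter outer/inner sides).
I_min = (70.6×55.7³ − 60.40×45.50³)/12 = 5.426×10^5 mm⁴
I = 5.426×10^5 mm⁴ = 5.426×10^-7 m⁴
Effective length L_e = K·L = 2 × 2.66 = 5.320 m
P_cr = π²EI / L_e² = π² × 119×10⁹ × 5.426×10^-7 / 5.320² = 2.252×10^4 N
Factor of safety n = P_cr / P = 22.515 / 13.3 = 1.69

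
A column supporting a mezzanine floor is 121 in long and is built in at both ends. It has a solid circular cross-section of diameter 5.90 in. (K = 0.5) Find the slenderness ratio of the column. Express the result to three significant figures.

I = πd⁴/64 = π×5.90⁴/64 = 59.48 in⁴
A = 27.34 in²;  r_min = √(I/A) = √(59.48/27.34) = 1.475 in
L_e = K·L = 0.5 × 121 = 60.50 in
λ = L_e / r_min = 60.500 / 1.475 = 41.0

λ ≈ 41.0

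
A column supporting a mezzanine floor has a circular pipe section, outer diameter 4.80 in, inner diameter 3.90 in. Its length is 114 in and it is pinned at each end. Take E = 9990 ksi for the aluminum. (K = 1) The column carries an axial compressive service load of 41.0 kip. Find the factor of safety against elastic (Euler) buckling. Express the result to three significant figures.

d_o = 4.80 in, d_i = 3.90 in
I = π(d_o⁴ − d_i⁴)/64 = π(4.80⁴ − 3.900⁴)/64 = 14.70 in⁴
Effective length L_e = K·L = 1 × 114 = 114.0 in
P_cr = π²EI / L_e² = π² × 9990×10³ × 14.70 / 114.0² = 1.115×10^5 lb
Factor of safety n = P_cr / P = 111.54 / 41.0 = 2.72

n ≈ 2.72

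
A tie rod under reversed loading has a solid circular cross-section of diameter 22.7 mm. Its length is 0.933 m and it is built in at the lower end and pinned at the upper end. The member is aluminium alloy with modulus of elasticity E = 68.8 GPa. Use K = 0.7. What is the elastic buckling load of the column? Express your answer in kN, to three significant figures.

I = πd⁴/64 = π×22.7⁴/64 = 1.303×10^4 mm⁴
I = 1.303×10^4 mm⁴ = 1.303×10^-8 m⁴
Effective length L_e = K·L = 0.7 × 0.933 = 0.6531 m
P_cr = π²EI / L_e² = π² × 68.8×10⁹ × 1.303×10^-8 / 0.6531² = 2.075×10^4 N

P_cr ≈ 20.7 kN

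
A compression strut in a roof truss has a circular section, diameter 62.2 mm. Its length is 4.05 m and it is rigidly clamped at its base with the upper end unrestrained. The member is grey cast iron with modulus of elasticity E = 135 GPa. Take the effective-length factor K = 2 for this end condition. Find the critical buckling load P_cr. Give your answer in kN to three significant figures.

P_cr ≈ 14.9 kN

I = πd⁴/64 = π×62.2⁴/64 = 7.347×10^5 mm⁴
I = 7.347×10^5 mm⁴ = 7.347×10^-7 m⁴
Effective length L_e = K·L = 2 × 4.05 = 8.100 m
P_cr = π²EI / L_e² = π² × 135×10⁹ × 7.347×10^-7 / 8.100² = 1.492×10^4 N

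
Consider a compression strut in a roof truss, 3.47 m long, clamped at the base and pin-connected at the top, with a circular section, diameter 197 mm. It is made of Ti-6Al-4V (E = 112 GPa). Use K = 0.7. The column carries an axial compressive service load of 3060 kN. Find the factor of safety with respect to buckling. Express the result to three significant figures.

n ≈ 4.53

I = πd⁴/64 = π×197⁴/64 = 7.393×10^7 mm⁴
I = 7.393×10^7 mm⁴ = 7.393×10^-5 m⁴
Effective length L_e = K·L = 0.7 × 3.47 = 2.429 m
P_cr = π²EI / L_e² = π² × 112×10⁹ × 7.393×10^-5 / 2.429² = 1.385×10^7 N
Factor of safety n = P_cr / P = 13852 / 3060 = 4.53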